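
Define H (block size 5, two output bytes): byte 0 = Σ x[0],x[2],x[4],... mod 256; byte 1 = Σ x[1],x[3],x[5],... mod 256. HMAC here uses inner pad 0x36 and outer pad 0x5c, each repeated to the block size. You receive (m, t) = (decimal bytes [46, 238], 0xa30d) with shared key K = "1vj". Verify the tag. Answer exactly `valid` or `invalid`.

valid

Key "1vj" = 31 76 6a is 3 bytes ≤ B = 5; zero-pad to 5 bytes: K' = 31 76 6a 00 00.
K' ⊕ ipad = 07 40 5c 36 36; K' ⊕ opad = 6d 2a 36 5c 5c.
Inner hash: even-index sum = 391 mod 256 = 135; odd-index sum = 164 mod 256 = 164 → 87 a4.
Outer hash (recomputed tag): even-index sum = 419 mod 256 = 163; odd-index sum = 269 mod 256 = 13 → a3 0d.
Recomputed tag = a30d; claimed = a30d → match.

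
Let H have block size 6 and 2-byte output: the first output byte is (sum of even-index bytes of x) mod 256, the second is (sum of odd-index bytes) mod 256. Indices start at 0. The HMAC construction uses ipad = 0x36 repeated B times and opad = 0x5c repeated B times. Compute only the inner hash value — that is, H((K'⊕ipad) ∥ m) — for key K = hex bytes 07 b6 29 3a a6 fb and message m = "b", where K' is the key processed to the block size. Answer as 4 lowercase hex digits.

Key hex bytes 07 b6 29 3a a6 fb is exactly B = 6 bytes: K' = 07 b6 29 3a a6 fb.
K' ⊕ ipad = 31 80 1f 0c 90 cd.
Inner input = 31 80 1f 0c 90 cd ∥ 62.
Inner hash: even-index sum = 322 mod 256 = 66; odd-index sum = 345 mod 256 = 89 → 42 59.

4259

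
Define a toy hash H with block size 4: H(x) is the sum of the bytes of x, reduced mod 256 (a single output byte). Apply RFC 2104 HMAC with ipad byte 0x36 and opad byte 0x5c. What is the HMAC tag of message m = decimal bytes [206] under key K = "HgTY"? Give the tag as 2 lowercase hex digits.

ca

Key "HgTY" = 48 67 54 59 is exactly B = 4 bytes: K' = 48 67 54 59.
K' ⊕ ipad = 7e 51 62 6f.  K' ⊕ opad = 14 3b 08 05.
Inner input = (K'⊕ipad) ∥ m = 7e 51 62 6f ∥ ce.
Inner hash: sum = 126+81+98+111+206 = 622; mod 256 = 110 → 6e.
Outer input = (K'⊕opad) ∥ inner = 14 3b 08 05 ∥ 6e.
Outer hash (tag): sum = 20+59+8+5+110 = 202 → ca.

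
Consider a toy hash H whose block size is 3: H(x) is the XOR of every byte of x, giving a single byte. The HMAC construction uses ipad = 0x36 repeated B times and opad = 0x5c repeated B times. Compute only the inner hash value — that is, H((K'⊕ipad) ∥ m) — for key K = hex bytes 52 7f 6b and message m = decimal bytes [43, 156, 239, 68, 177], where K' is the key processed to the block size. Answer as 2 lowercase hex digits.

dd

Key hex bytes 52 7f 6b is exactly B = 3 bytes: K' = 52 7f 6b.
K' ⊕ ipad = 64 49 5d.
Inner input = 64 49 5d ∥ 2b 9c ef 44 b1.
Inner hash: XOR 64⊕49⊕5d⊕2b⊕9c⊕ef⊕44⊕b1 = dd.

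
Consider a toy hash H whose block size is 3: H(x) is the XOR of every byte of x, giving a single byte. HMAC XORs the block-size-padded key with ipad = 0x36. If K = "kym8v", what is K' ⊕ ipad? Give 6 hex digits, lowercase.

Key "kym8v" = 6b 79 6d 38 76 is 5 bytes > B = 3, so hash it first: H(key) = 31, then zero-pad to 3 bytes: K' = 31 00 00.
XOR each byte with 0x36: 31⊕36=07, 00⊕36=36, 00⊕36=36.

073636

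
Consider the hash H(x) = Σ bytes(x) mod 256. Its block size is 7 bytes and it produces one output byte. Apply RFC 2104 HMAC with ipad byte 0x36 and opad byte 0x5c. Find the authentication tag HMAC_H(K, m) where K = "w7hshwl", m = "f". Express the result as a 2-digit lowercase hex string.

cc

Key "w7hshwl" = 77 37 68 73 68 77 6c is exactly B = 7 bytes: K' = 77 37 68 73 68 77 6c.
K' ⊕ ipad = 41 01 5e 45 5e 41 5a.  K' ⊕ opad = 2b 6b 34 2f 34 2b 30.
Inner input = (K'⊕ipad) ∥ m = 41 01 5e 45 5e 41 5a ∥ 66.
Inner hash: sum = 65+1+94+69+94+65+90+102 = 580; mod 256 = 68 → 44.
Outer input = (K'⊕opad) ∥ inner = 2b 6b 34 2f 34 2b 30 ∥ 44.
Outer hash (tag): sum = 43+107+52+47+52+43+48+68 = 460; mod 256 = 204 → cc.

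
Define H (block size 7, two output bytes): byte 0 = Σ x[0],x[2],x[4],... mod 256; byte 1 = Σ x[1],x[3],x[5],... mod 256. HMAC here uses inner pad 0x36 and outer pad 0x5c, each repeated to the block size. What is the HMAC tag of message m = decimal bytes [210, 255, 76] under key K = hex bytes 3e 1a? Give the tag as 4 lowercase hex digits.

Key hex bytes 3e 1a is 2 bytes ≤ B = 7; zero-pad to 7 bytes: K' = 3e 1a 00 00 00 00 00.
K' ⊕ ipad = 08 2c 36 36 36 36 36.  K' ⊕ opad = 62 46 5c 5c 5c 5c 5c.
Inner input = (K'⊕ipad) ∥ m = 08 2c 36 36 36 36 36 ∥ d2 ff 4c.
Inner hash: even-index sum = 425 mod 256 = 169; odd-index sum = 438 mod 256 = 182 → a9 b6.
Outer input = (K'⊕opad) ∥ inner = 62 46 5c 5c 5c 5c 5c ∥ a9 b6.
Outer hash (tag): even-index sum = 556 mod 256 = 44; odd-index sum = 423 mod 256 = 167 → 2c a7.

2ca7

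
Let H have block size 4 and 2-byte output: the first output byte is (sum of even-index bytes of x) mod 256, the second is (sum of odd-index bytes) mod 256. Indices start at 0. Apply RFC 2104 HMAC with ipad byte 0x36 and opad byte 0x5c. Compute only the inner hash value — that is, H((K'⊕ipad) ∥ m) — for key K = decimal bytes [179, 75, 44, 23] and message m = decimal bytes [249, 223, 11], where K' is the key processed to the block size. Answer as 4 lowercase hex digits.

a37d

Key decimal bytes [179, 75, 44, 23] = b3 4b 2c 17 is exactly B = 4 bytes: K' = b3 4b 2c 17.
K' ⊕ ipad = 85 7d 1a 21.
Inner input = 85 7d 1a 21 ∥ f9 df 0b.
Inner hash: even-index sum = 419 mod 256 = 163; odd-index sum = 381 mod 256 = 125 → a3 7d.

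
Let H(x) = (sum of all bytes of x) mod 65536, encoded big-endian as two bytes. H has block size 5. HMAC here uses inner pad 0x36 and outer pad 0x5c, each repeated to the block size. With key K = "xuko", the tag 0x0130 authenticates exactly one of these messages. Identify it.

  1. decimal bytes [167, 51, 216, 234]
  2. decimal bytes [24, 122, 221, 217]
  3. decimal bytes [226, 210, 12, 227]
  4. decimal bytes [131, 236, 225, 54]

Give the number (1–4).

Key "xuko" = 78 75 6b 6f is 4 bytes ≤ B = 5; zero-pad to 5 bytes: K' = 78 75 6b 6f 00.
K' ⊕ ipad = 4e 43 5d 59 36; K' ⊕ opad = 24 29 37 33 5c.
m1: inner = H(4e 43 5d 59 36 a7 33 d8 ea) = 04 19; tag = H(24 29 37 33 5c 04 19) = 0130 ← matches
m2: inner = H(4e 43 5d 59 36 18 7a dd d9) = 03 c5; tag = H(24 29 37 33 5c 03 c5) = 01db
m3: inner = H(4e 43 5d 59 36 e2 d2 0c e3) = 04 20; tag = H(24 29 37 33 5c 04 20) = 0137
m4: inner = H(4e 43 5d 59 36 83 ec e1 36) = 04 03; tag = H(24 29 37 33 5c 04 03) = 011a

1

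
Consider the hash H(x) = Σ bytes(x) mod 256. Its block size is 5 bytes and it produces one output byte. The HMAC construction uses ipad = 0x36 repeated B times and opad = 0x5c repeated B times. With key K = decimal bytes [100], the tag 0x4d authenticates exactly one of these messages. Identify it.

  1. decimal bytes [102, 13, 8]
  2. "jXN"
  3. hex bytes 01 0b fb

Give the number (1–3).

1

Key decimal bytes [100] = 64 is 1 byte ≤ B = 5; zero-pad to 5 bytes: K' = 64 00 00 00 00.
K' ⊕ ipad = 52 36 36 36 36; K' ⊕ opad = 38 5c 5c 5c 5c.
m1: inner = H(52 36 36 36 36 66 0d 08) = a5; tag = H(38 5c 5c 5c 5c a5) = 4d ← matches
m2: inner = H(52 36 36 36 36 6a 58 4e) = 3a; tag = H(38 5c 5c 5c 5c 3a) = e2
m3: inner = H(52 36 36 36 36 01 0b fb) = 31; tag = H(38 5c 5c 5c 5c 31) = d9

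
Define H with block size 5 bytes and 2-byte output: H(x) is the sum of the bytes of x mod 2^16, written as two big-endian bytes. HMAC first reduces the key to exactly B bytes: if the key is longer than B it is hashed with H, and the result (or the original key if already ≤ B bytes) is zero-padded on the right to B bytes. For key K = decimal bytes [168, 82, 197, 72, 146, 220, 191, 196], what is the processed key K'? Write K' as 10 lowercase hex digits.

|K| = 8 > B = 5, so first hash the key.
H(K): sum = 168+82+197+72+146+220+191+196 = 1272 → 04 f8.
Zero-pad H(K) = 04 f8 to 5 bytes: K' = 04 f8 00 00 00.

04f8000000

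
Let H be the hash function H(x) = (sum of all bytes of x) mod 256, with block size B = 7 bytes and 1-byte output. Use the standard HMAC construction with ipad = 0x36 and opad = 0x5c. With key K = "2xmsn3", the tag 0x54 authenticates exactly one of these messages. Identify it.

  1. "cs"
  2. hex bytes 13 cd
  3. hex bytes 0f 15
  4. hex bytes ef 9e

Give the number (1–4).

2

Key "2xmsn3" = 32 78 6d 73 6e 33 is 6 bytes ≤ B = 7; zero-pad to 7 bytes: K' = 32 78 6d 73 6e 33 00.
K' ⊕ ipad = 04 4e 5b 45 58 05 36; K' ⊕ opad = 6e 24 31 2f 32 6f 5c.
m1: inner = H(04 4e 5b 45 58 05 36 63 73) = 5b; tag = H(6e 24 31 2f 32 6f 5c 5b) = 4a
m2: inner = H(04 4e 5b 45 58 05 36 13 cd) = 65; tag = H(6e 24 31 2f 32 6f 5c 65) = 54 ← matches
m3: inner = H(04 4e 5b 45 58 05 36 0f 15) = a9; tag = H(6e 24 31 2f 32 6f 5c a9) = 98
m4: inner = H(04 4e 5b 45 58 05 36 ef 9e) = 12; tag = H(6e 24 31 2f 32 6f 5c 12) = 01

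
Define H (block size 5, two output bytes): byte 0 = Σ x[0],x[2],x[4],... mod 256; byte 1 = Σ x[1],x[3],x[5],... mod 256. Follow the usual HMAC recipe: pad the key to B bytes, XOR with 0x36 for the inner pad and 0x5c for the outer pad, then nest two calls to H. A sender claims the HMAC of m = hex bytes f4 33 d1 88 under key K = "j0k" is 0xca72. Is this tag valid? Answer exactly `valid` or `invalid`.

Key "j0k" = 6a 30 6b is 3 bytes ≤ B = 5; zero-pad to 5 bytes: K' = 6a 30 6b 00 00.
K' ⊕ ipad = 5c 06 5d 36 36; K' ⊕ opad = 36 6c 37 5c 5c.
Inner hash: even-index sum = 426 mod 256 = 170; odd-index sum = 513 mod 256 = 1 → aa 01.
Outer hash (recomputed tag): even-index sum = 202 mod 256 = 202; odd-index sum = 370 mod 256 = 114 → ca 72.
Recomputed tag = ca72; claimed = ca72 → match.

valid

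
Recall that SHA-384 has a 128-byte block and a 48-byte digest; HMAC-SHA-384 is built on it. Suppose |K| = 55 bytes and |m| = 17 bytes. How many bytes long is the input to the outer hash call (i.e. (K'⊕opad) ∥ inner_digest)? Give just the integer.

Key is 55 ≤ 128 bytes, zero-padded: |K'| = 128.
Outer input = (K'⊕opad) ∥ H(inner) → 128 + 48 = 176 bytes.

176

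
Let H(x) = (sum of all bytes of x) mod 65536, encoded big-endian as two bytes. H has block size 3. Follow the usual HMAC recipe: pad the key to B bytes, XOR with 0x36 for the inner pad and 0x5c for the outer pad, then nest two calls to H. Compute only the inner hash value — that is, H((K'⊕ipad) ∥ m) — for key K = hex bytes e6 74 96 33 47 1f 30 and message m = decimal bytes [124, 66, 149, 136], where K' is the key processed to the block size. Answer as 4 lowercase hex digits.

02d4

Key hex bytes e6 74 96 33 47 1f 30 is 7 bytes > B = 3, so hash it first: H(key) = 02 b9, then zero-pad to 3 bytes: K' = 02 b9 00.
K' ⊕ ipad = 34 8f 36.
Inner input = 34 8f 36 ∥ 7c 42 95 88.
Inner hash: sum = 52+143+54+124+66+149+136 = 724 → 02 d4.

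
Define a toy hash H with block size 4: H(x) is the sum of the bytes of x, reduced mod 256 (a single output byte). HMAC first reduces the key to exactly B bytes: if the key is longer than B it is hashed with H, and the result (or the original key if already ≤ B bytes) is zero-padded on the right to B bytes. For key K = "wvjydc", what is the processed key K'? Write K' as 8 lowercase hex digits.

97000000

|K| = 6 > B = 4, so first hash the key.
H(K): sum = 119+118+106+121+100+99 = 663; mod 256 = 151 → 97.
Zero-pad H(K) = 97 to 4 bytes: K' = 97 00 00 00.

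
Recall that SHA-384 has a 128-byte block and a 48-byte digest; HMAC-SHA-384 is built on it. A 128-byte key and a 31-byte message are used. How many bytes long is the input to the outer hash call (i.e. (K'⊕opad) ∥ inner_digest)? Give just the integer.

Key is 128 ≤ 128 bytes, zero-padded: |K'| = 128.
Outer input = (K'⊕opad) ∥ H(inner) → 128 + 48 = 176 bytes.

176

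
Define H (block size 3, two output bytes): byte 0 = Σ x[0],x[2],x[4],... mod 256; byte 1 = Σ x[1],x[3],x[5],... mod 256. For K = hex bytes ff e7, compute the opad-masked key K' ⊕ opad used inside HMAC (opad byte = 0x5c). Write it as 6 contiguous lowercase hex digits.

a3bb5c

Key hex bytes ff e7 is 2 bytes ≤ B = 3; zero-pad to 3 bytes: K' = ff e7 00.
XOR each byte with 0x5c: ff⊕5c=a3, e7⊕5c=bb, 00⊕5c=5c.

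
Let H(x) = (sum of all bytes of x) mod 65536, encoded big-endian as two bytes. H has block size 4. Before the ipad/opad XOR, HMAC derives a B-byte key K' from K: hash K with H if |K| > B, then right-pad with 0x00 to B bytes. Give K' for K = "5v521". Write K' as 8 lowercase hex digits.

|K| = 5 > B = 4, so first hash the key.
H(K): sum = 53+118+53+50+49 = 323 → 01 43.
Zero-pad H(K) = 01 43 to 4 bytes: K' = 01 43 00 00.

01430000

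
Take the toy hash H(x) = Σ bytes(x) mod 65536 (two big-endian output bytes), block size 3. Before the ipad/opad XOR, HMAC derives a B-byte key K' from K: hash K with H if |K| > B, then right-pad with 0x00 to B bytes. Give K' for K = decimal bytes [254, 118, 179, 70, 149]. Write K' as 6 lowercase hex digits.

|K| = 5 > B = 3, so first hash the key.
H(K): sum = 254+118+179+70+149 = 770 → 03 02.
Zero-pad H(K) = 03 02 to 3 bytes: K' = 03 02 00.

030200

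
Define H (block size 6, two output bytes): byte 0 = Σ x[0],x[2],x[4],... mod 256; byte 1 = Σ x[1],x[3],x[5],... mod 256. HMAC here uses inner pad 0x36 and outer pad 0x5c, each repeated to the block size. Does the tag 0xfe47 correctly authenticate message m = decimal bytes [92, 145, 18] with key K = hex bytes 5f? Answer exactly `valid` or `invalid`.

Key hex bytes 5f is 1 byte ≤ B = 6; zero-pad to 6 bytes: K' = 5f 00 00 00 00 00.
K' ⊕ ipad = 69 36 36 36 36 36; K' ⊕ opad = 03 5c 5c 5c 5c 5c.
Inner hash: even-index sum = 323 mod 256 = 67; odd-index sum = 307 mod 256 = 51 → 43 33.
Outer hash (recomputed tag): even-index sum = 254 mod 256 = 254; odd-index sum = 327 mod 256 = 71 → fe 47.
Recomputed tag = fe47; claimed = fe47 → match.

valid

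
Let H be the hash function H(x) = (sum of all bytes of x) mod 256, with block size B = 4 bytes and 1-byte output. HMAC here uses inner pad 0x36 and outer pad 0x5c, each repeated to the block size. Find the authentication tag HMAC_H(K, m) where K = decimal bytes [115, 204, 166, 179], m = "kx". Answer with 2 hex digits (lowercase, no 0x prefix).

df

Key decimal bytes [115, 204, 166, 179] = 73 cc a6 b3 is exactly B = 4 bytes: K' = 73 cc a6 b3.
K' ⊕ ipad = 45 fa 90 85.  K' ⊕ opad = 2f 90 fa ef.
Inner input = (K'⊕ipad) ∥ m = 45 fa 90 85 ∥ 6b 78.
Inner hash: sum = 69+250+144+133+107+120 = 823; mod 256 = 55 → 37.
Outer input = (K'⊕opad) ∥ inner = 2f 90 fa ef ∥ 37.
Outer hash (tag): sum = 47+144+250+239+55 = 735; mod 256 = 223 → df.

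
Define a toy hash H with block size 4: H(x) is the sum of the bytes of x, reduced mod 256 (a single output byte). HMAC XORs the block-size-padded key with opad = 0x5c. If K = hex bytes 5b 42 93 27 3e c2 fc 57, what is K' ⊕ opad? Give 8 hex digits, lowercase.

Key hex bytes 5b 42 93 27 3e c2 fc 57 is 8 bytes > B = 4, so hash it first: H(key) = aa, then zero-pad to 4 bytes: K' = aa 00 00 00.
XOR each byte with 0x5c: aa⊕5c=f6, 00⊕5c=5c, 00⊕5c=5c, 00⊕5c=5c.

f65c5c5c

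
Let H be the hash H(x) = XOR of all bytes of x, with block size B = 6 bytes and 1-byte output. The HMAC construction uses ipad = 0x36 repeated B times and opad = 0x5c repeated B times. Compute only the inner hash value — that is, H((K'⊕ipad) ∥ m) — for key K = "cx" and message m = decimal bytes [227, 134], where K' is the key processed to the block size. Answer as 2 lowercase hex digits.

Key "cx" = 63 78 is 2 bytes ≤ B = 6; zero-pad to 6 bytes: K' = 63 78 00 00 00 00.
K' ⊕ ipad = 55 4e 36 36 36 36.
Inner input = 55 4e 36 36 36 36 ∥ e3 86.
Inner hash: XOR 55⊕4e⊕36⊕36⊕36⊕36⊕e3⊕86 = 7e.

7e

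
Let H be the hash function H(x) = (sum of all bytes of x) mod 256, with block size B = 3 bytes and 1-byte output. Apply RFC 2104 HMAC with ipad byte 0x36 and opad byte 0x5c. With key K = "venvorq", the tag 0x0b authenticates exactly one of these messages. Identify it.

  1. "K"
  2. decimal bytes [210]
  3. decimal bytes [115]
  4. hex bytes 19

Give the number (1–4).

3

Key "venvorq" = 76 65 6e 76 6f 72 71 is 7 bytes > B = 3, so hash it first: H(key) = 11, then zero-pad to 3 bytes: K' = 11 00 00.
K' ⊕ ipad = 27 36 36; K' ⊕ opad = 4d 5c 5c.
m1: inner = H(27 36 36 4b) = de; tag = H(4d 5c 5c de) = e3
m2: inner = H(27 36 36 d2) = 65; tag = H(4d 5c 5c 65) = 6a
m3: inner = H(27 36 36 73) = 06; tag = H(4d 5c 5c 06) = 0b ← matches
m4: inner = H(27 36 36 19) = ac; tag = H(4d 5c 5c ac) = b1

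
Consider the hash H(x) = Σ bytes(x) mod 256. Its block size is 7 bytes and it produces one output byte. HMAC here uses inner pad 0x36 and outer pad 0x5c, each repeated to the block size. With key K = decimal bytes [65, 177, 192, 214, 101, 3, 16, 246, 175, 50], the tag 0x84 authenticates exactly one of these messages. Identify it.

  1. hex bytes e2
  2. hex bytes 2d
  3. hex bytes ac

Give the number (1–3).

Key decimal bytes [65, 177, 192, 214, 101, 3, 16, 246, 175, 50] = 41 b1 c0 d6 65 03 10 f6 af 32 is 10 bytes > B = 7, so hash it first: H(key) = d7, then zero-pad to 7 bytes: K' = d7 00 00 00 00 00 00.
K' ⊕ ipad = e1 36 36 36 36 36 36; K' ⊕ opad = 8b 5c 5c 5c 5c 5c 5c.
m1: inner = H(e1 36 36 36 36 36 36 e2) = 07; tag = H(8b 5c 5c 5c 5c 5c 5c 07) = ba
m2: inner = H(e1 36 36 36 36 36 36 2d) = 52; tag = H(8b 5c 5c 5c 5c 5c 5c 52) = 05
m3: inner = H(e1 36 36 36 36 36 36 ac) = d1; tag = H(8b 5c 5c 5c 5c 5c 5c d1) = 84 ← matches

3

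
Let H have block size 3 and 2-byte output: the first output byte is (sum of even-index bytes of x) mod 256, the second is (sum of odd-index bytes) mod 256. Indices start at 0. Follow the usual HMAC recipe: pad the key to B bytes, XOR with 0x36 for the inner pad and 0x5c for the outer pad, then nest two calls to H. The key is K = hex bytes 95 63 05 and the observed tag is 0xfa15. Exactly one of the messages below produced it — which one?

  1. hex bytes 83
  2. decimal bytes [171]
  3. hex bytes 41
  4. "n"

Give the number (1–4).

1

Key hex bytes 95 63 05 is exactly B = 3 bytes: K' = 95 63 05.
K' ⊕ ipad = a3 55 33; K' ⊕ opad = c9 3f 59.
m1: inner = H(a3 55 33 83) = d6 d8; tag = H(c9 3f 59 d6 d8) = fa15 ← matches
m2: inner = H(a3 55 33 ab) = d6 00; tag = H(c9 3f 59 d6 00) = 2215
m3: inner = H(a3 55 33 41) = d6 96; tag = H(c9 3f 59 d6 96) = b815
m4: inner = H(a3 55 33 6e) = d6 c3; tag = H(c9 3f 59 d6 c3) = e515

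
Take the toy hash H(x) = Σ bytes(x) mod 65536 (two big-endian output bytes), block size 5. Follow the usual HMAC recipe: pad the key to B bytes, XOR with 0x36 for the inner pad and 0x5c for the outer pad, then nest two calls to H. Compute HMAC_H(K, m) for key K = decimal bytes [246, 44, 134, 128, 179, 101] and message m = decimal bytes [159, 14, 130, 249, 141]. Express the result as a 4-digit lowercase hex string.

0195

Key decimal bytes [246, 44, 134, 128, 179, 101] = f6 2c 86 80 b3 65 is 6 bytes > B = 5, so hash it first: H(key) = 03 40, then zero-pad to 5 bytes: K' = 03 40 00 00 00.
K' ⊕ ipad = 35 76 36 36 36.  K' ⊕ opad = 5f 1c 5c 5c 5c.
Inner input = (K'⊕ipad) ∥ m = 35 76 36 36 36 ∥ 9f 0e 82 f9 8d.
Inner hash: sum = 53+118+54+54+54+159+14+130+249+141 = 1026 → 04 02.
Outer input = (K'⊕opad) ∥ inner = 5f 1c 5c 5c 5c ∥ 04 02.
Outer hash (tag): sum = 95+28+92+92+92+4+2 = 405 → 01 95.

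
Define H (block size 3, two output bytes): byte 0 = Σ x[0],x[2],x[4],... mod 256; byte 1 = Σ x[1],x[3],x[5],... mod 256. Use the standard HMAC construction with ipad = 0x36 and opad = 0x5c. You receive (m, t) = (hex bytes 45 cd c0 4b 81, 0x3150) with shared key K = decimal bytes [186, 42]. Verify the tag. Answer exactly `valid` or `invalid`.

invalid

Key decimal bytes [186, 42] = ba 2a is 2 bytes ≤ B = 3; zero-pad to 3 bytes: K' = ba 2a 00.
K' ⊕ ipad = 8c 1c 36; K' ⊕ opad = e6 76 5c.
Inner hash: even-index sum = 474 mod 256 = 218; odd-index sum = 418 mod 256 = 162 → da a2.
Outer hash (recomputed tag): even-index sum = 484 mod 256 = 228; odd-index sum = 336 mod 256 = 80 → e4 50.
Recomputed tag = e450; claimed = 3150 → mismatch.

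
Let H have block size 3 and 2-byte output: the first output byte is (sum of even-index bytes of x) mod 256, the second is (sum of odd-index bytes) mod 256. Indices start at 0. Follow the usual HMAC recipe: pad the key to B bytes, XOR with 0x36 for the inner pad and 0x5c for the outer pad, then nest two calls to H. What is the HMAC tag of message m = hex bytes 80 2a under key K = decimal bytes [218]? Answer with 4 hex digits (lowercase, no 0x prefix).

Key decimal bytes [218] = da is 1 byte ≤ B = 3; zero-pad to 3 bytes: K' = da 00 00.
K' ⊕ ipad = ec 36 36.  K' ⊕ opad = 86 5c 5c.
Inner input = (K'⊕ipad) ∥ m = ec 36 36 ∥ 80 2a.
Inner hash: even-index sum = 332 mod 256 = 76; odd-index sum = 182 mod 256 = 182 → 4c b6.
Outer input = (K'⊕opad) ∥ inner = 86 5c 5c ∥ 4c b6.
Outer hash (tag): even-index sum = 408 mod 256 = 152; odd-index sum = 168 mod 256 = 168 → 98 a8.

98a8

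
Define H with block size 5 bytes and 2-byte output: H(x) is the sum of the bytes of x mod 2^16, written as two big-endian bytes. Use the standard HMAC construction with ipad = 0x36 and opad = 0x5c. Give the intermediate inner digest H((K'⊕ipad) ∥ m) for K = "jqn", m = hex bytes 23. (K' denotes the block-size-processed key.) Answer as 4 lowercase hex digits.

018a

Key "jqn" = 6a 71 6e is 3 bytes ≤ B = 5; zero-pad to 5 bytes: K' = 6a 71 6e 00 00.
K' ⊕ ipad = 5c 47 58 36 36.
Inner input = 5c 47 58 36 36 ∥ 23.
Inner hash: sum = 92+71+88+54+54+35 = 394 → 01 8a.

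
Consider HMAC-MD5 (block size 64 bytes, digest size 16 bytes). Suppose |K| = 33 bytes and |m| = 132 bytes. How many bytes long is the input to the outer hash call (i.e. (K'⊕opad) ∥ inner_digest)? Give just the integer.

Key is 33 ≤ 64 bytes, zero-padded: |K'| = 64.
Outer input = (K'⊕opad) ∥ H(inner) → 64 + 16 = 80 bytes.

80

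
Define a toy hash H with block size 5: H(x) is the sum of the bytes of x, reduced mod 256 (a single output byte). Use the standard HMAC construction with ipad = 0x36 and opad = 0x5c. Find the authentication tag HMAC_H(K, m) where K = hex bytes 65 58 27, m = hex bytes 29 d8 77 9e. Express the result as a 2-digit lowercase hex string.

c4

Key hex bytes 65 58 27 is 3 bytes ≤ B = 5; zero-pad to 5 bytes: K' = 65 58 27 00 00.
K' ⊕ ipad = 53 6e 11 36 36.  K' ⊕ opad = 39 04 7b 5c 5c.
Inner input = (K'⊕ipad) ∥ m = 53 6e 11 36 36 ∥ 29 d8 77 9e.
Inner hash: sum = 83+110+17+54+54+41+216+119+158 = 852; mod 256 = 84 → 54.
Outer input = (K'⊕opad) ∥ inner = 39 04 7b 5c 5c ∥ 54.
Outer hash (tag): sum = 57+4+123+92+92+84 = 452; mod 256 = 196 → c4.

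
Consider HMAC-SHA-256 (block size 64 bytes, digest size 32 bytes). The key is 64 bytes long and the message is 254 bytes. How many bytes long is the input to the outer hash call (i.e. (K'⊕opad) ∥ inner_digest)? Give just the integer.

Key is 64 ≤ 64 bytes, zero-padded: |K'| = 64.
Outer input = (K'⊕opad) ∥ H(inner) → 64 + 32 = 96 bytes.

96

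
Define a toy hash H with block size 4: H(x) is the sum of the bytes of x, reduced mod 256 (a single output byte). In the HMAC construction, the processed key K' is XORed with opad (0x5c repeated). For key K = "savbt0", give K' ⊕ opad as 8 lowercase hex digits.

Key "savbt0" = 73 61 76 62 74 30 is 6 bytes > B = 4, so hash it first: H(key) = 50, then zero-pad to 4 bytes: K' = 50 00 00 00.
XOR each byte with 0x5c: 50⊕5c=0c, 00⊕5c=5c, 00⊕5c=5c, 00⊕5c=5c.

0c5c5c5c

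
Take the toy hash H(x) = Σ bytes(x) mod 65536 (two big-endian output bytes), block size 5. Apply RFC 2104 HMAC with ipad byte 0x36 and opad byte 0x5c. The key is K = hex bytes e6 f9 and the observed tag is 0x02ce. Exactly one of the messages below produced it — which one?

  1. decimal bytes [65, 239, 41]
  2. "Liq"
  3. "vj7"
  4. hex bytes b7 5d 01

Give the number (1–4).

3

Key hex bytes e6 f9 is 2 bytes ≤ B = 5; zero-pad to 5 bytes: K' = e6 f9 00 00 00.
K' ⊕ ipad = d0 cf 36 36 36; K' ⊕ opad = ba a5 5c 5c 5c.
m1: inner = H(d0 cf 36 36 36 41 ef 29) = 03 9a; tag = H(ba a5 5c 5c 5c 03 9a) = 0310
m2: inner = H(d0 cf 36 36 36 4c 69 71) = 03 67; tag = H(ba a5 5c 5c 5c 03 67) = 02dd
m3: inner = H(d0 cf 36 36 36 76 6a 37) = 03 58; tag = H(ba a5 5c 5c 5c 03 58) = 02ce ← matches
m4: inner = H(d0 cf 36 36 36 b7 5d 01) = 03 56; tag = H(ba a5 5c 5c 5c 03 56) = 02cc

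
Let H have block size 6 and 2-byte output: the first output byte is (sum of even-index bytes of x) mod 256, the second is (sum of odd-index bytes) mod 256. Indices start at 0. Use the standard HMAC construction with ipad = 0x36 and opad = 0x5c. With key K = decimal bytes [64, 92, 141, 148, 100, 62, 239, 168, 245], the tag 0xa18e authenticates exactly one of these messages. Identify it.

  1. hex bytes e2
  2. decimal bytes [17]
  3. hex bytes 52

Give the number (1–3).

2

Key decimal bytes [64, 92, 141, 148, 100, 62, 239, 168, 245] = 40 5c 8d 94 64 3e ef a8 f5 is 9 bytes > B = 6, so hash it first: H(key) = 15 d6, then zero-pad to 6 bytes: K' = 15 d6 00 00 00 00.
K' ⊕ ipad = 23 e0 36 36 36 36; K' ⊕ opad = 49 8a 5c 5c 5c 5c.
m1: inner = H(23 e0 36 36 36 36 e2) = 71 4c; tag = H(49 8a 5c 5c 5c 5c 71 4c) = 728e
m2: inner = H(23 e0 36 36 36 36 11) = a0 4c; tag = H(49 8a 5c 5c 5c 5c a0 4c) = a18e ← matches
m3: inner = H(23 e0 36 36 36 36 52) = e1 4c; tag = H(49 8a 5c 5c 5c 5c e1 4c) = e28e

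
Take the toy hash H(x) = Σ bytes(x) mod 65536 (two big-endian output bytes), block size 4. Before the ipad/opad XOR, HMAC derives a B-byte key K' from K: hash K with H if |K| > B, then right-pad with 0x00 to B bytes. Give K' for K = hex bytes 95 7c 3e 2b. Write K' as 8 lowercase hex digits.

957c3e2b

Key hex bytes 95 7c 3e 2b is exactly B = 4 bytes: K' = 95 7c 3e 2b.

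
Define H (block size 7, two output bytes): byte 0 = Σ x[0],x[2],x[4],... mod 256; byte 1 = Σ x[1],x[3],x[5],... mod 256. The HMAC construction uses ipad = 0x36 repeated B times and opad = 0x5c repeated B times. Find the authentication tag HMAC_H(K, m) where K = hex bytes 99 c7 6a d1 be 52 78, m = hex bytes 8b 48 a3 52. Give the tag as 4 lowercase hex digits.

6bb1

Key hex bytes 99 c7 6a d1 be 52 78 is exactly B = 7 bytes: K' = 99 c7 6a d1 be 52 78.
K' ⊕ ipad = af f1 5c e7 88 64 4e.  K' ⊕ opad = c5 9b 36 8d e2 0e 24.
Inner input = (K'⊕ipad) ∥ m = af f1 5c e7 88 64 4e ∥ 8b 48 a3 52.
Inner hash: even-index sum = 635 mod 256 = 123; odd-index sum = 874 mod 256 = 106 → 7b 6a.
Outer input = (K'⊕opad) ∥ inner = c5 9b 36 8d e2 0e 24 ∥ 7b 6a.
Outer hash (tag): even-index sum = 619 mod 256 = 107; odd-index sum = 433 mod 256 = 177 → 6b b1.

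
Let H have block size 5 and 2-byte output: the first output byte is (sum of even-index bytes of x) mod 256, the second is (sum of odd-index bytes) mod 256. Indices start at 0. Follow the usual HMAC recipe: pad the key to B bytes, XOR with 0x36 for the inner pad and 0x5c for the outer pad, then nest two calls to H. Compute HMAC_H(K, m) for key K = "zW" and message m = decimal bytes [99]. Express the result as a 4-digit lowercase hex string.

d81f

Key "zW" = 7a 57 is 2 bytes ≤ B = 5; zero-pad to 5 bytes: K' = 7a 57 00 00 00.
K' ⊕ ipad = 4c 61 36 36 36.  K' ⊕ opad = 26 0b 5c 5c 5c.
Inner input = (K'⊕ipad) ∥ m = 4c 61 36 36 36 ∥ 63.
Inner hash: even-index sum = 184 mod 256 = 184; odd-index sum = 250 mod 256 = 250 → b8 fa.
Outer input = (K'⊕opad) ∥ inner = 26 0b 5c 5c 5c ∥ b8 fa.
Outer hash (tag): even-index sum = 472 mod 256 = 216; odd-index sum = 287 mod 256 = 31 → d8 1f.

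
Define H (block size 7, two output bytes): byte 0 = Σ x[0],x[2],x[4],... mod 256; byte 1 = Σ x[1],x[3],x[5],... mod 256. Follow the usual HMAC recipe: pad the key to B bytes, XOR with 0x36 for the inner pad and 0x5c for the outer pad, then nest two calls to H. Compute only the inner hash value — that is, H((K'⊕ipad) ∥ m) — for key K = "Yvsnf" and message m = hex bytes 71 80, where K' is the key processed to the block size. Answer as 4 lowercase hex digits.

Key "Yvsnf" = 59 76 73 6e 66 is 5 bytes ≤ B = 7; zero-pad to 7 bytes: K' = 59 76 73 6e 66 00 00.
K' ⊕ ipad = 6f 40 45 58 50 36 36.
Inner input = 6f 40 45 58 50 36 36 ∥ 71 80.
Inner hash: even-index sum = 442 mod 256 = 186; odd-index sum = 319 mod 256 = 63 → ba 3f.

ba3f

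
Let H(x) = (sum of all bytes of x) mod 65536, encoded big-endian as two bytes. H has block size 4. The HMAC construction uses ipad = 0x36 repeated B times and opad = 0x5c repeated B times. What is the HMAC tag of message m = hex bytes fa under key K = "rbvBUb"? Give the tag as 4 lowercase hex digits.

Key "rbvBUb" = 72 62 76 42 55 62 is 6 bytes > B = 4, so hash it first: H(key) = 02 43, then zero-pad to 4 bytes: K' = 02 43 00 00.
K' ⊕ ipad = 34 75 36 36.  K' ⊕ opad = 5e 1f 5c 5c.
Inner input = (K'⊕ipad) ∥ m = 34 75 36 36 ∥ fa.
Inner hash: sum = 52+117+54+54+250 = 527 → 02 0f.
Outer input = (K'⊕opad) ∥ inner = 5e 1f 5c 5c ∥ 02 0f.
Outer hash (tag): sum = 94+31+92+92+2+15 = 326 → 01 46.

0146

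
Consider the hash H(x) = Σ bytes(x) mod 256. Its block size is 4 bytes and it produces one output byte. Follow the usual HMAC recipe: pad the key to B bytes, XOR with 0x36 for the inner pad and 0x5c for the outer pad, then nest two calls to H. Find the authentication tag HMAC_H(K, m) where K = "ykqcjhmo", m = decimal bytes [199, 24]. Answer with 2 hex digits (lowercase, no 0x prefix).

Key "ykqcjhmo" = 79 6b 71 63 6a 68 6d 6f is 8 bytes > B = 4, so hash it first: H(key) = 66, then zero-pad to 4 bytes: K' = 66 00 00 00.
K' ⊕ ipad = 50 36 36 36.  K' ⊕ opad = 3a 5c 5c 5c.
Inner input = (K'⊕ipad) ∥ m = 50 36 36 36 ∥ c7 18.
Inner hash: sum = 80+54+54+54+199+24 = 465; mod 256 = 209 → d1.
Outer input = (K'⊕opad) ∥ inner = 3a 5c 5c 5c ∥ d1.
Outer hash (tag): sum = 58+92+92+92+209 = 543; mod 256 = 31 → 1f.

1f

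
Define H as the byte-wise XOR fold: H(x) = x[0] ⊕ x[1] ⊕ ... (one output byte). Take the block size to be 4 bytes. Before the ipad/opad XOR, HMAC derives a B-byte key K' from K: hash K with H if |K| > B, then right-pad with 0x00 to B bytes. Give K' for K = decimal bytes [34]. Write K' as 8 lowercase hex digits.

Key decimal bytes [34] = 22 is 1 byte ≤ B = 4; zero-pad to 4 bytes: K' = 22 00 00 00.

22000000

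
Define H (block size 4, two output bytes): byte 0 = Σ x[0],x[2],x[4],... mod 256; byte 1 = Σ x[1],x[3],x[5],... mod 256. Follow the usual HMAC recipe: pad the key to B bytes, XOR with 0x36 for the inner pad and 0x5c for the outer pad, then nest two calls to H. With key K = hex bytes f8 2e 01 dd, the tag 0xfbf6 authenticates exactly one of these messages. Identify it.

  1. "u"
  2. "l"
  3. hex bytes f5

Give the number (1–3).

3

Key hex bytes f8 2e 01 dd is exactly B = 4 bytes: K' = f8 2e 01 dd.
K' ⊕ ipad = ce 18 37 eb; K' ⊕ opad = a4 72 5d 81.
m1: inner = H(ce 18 37 eb 75) = 7a 03; tag = H(a4 72 5d 81 7a 03) = 7bf6
m2: inner = H(ce 18 37 eb 6c) = 71 03; tag = H(a4 72 5d 81 71 03) = 72f6
m3: inner = H(ce 18 37 eb f5) = fa 03; tag = H(a4 72 5d 81 fa 03) = fbf6 ← matches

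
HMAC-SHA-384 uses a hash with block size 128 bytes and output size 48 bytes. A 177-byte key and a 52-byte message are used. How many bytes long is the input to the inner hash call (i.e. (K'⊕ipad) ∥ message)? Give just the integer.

180

Key is 177 > 128 bytes, so it is hashed to 48 bytes then zero-padded to 128: |K'| = 128.
Inner input = (K'⊕ipad) ∥ m → 128 + 52 = 180 bytes.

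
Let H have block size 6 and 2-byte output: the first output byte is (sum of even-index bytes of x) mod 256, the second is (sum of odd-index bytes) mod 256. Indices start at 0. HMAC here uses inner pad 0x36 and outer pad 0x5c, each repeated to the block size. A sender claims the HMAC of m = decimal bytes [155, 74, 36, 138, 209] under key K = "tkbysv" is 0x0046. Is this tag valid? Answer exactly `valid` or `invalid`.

valid

Key "tkbysv" = 74 6b 62 79 73 76 is exactly B = 6 bytes: K' = 74 6b 62 79 73 76.
K' ⊕ ipad = 42 5d 54 4f 45 40; K' ⊕ opad = 28 37 3e 25 2f 2a.
Inner hash: even-index sum = 619 mod 256 = 107; odd-index sum = 448 mod 256 = 192 → 6b c0.
Outer hash (recomputed tag): even-index sum = 256 mod 256 = 0; odd-index sum = 326 mod 256 = 70 → 00 46.
Recomputed tag = 0046; claimed = 0046 → match.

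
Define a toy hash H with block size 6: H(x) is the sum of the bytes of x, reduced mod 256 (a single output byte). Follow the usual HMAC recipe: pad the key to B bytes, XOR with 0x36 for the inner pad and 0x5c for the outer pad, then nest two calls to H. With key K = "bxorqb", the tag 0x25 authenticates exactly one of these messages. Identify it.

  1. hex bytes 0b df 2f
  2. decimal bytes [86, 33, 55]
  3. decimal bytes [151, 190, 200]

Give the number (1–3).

3

Key "bxorqb" = 62 78 6f 72 71 62 is exactly B = 6 bytes: K' = 62 78 6f 72 71 62.
K' ⊕ ipad = 54 4e 59 44 47 54; K' ⊕ opad = 3e 24 33 2e 2d 3e.
m1: inner = H(54 4e 59 44 47 54 0b df 2f) = f3; tag = H(3e 24 33 2e 2d 3e f3) = 21
m2: inner = H(54 4e 59 44 47 54 56 21 37) = 88; tag = H(3e 24 33 2e 2d 3e 88) = b6
m3: inner = H(54 4e 59 44 47 54 97 be c8) = f7; tag = H(3e 24 33 2e 2d 3e f7) = 25 ← matches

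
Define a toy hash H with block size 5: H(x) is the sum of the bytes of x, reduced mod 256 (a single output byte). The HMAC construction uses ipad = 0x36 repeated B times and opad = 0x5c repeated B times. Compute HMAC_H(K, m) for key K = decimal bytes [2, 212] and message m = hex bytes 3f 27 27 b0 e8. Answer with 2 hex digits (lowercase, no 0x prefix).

d7

Key decimal bytes [2, 212] = 02 d4 is 2 bytes ≤ B = 5; zero-pad to 5 bytes: K' = 02 d4 00 00 00.
K' ⊕ ipad = 34 e2 36 36 36.  K' ⊕ opad = 5e 88 5c 5c 5c.
Inner input = (K'⊕ipad) ∥ m = 34 e2 36 36 36 ∥ 3f 27 27 b0 e8.
Inner hash: sum = 52+226+54+54+54+63+39+39+176+232 = 989; mod 256 = 221 → dd.
Outer input = (K'⊕opad) ∥ inner = 5e 88 5c 5c 5c ∥ dd.
Outer hash (tag): sum = 94+136+92+92+92+221 = 727; mod 256 = 215 → d7.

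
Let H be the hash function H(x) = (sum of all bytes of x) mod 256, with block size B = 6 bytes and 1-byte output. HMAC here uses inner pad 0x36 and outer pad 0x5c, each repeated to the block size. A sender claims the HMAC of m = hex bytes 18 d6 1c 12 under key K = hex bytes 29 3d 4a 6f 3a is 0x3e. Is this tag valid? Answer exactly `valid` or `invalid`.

valid

Key hex bytes 29 3d 4a 6f 3a is 5 bytes ≤ B = 6; zero-pad to 6 bytes: K' = 29 3d 4a 6f 3a 00.
K' ⊕ ipad = 1f 0b 7c 59 0c 36; K' ⊕ opad = 75 61 16 33 66 5c.
Inner hash: sum = 31+11+124+89+12+54+24+214+28+18 = 605; mod 256 = 93 → 5d.
Outer hash (recomputed tag): sum = 117+97+22+51+102+92+93 = 574; mod 256 = 62 → 3e.
Recomputed tag = 3e; claimed = 3e → match.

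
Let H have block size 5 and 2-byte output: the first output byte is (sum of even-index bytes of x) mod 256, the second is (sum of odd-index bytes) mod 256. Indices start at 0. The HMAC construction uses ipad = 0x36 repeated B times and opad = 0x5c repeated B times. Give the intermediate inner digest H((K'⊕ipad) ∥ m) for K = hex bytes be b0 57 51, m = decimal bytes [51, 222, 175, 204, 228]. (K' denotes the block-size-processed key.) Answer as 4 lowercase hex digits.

c9b3

Key hex bytes be b0 57 51 is 4 bytes ≤ B = 5; zero-pad to 5 bytes: K' = be b0 57 51 00.
K' ⊕ ipad = 88 86 61 67 36.
Inner input = 88 86 61 67 36 ∥ 33 de af cc e4.
Inner hash: even-index sum = 713 mod 256 = 201; odd-index sum = 691 mod 256 = 179 → c9 b3.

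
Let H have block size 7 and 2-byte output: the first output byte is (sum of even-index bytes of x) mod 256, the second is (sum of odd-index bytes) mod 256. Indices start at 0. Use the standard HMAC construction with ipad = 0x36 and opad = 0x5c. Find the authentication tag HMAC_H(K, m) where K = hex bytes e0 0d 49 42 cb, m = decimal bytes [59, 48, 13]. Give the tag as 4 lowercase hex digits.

Key hex bytes e0 0d 49 42 cb is 5 bytes ≤ B = 7; zero-pad to 7 bytes: K' = e0 0d 49 42 cb 00 00.
K' ⊕ ipad = d6 3b 7f 74 fd 36 36.  K' ⊕ opad = bc 51 15 1e 97 5c 5c.
Inner input = (K'⊕ipad) ∥ m = d6 3b 7f 74 fd 36 36 ∥ 3b 30 0d.
Inner hash: even-index sum = 696 mod 256 = 184; odd-index sum = 301 mod 256 = 45 → b8 2d.
Outer input = (K'⊕opad) ∥ inner = bc 51 15 1e 97 5c 5c ∥ b8 2d.
Outer hash (tag): even-index sum = 497 mod 256 = 241; odd-index sum = 387 mod 256 = 131 → f1 83.

f183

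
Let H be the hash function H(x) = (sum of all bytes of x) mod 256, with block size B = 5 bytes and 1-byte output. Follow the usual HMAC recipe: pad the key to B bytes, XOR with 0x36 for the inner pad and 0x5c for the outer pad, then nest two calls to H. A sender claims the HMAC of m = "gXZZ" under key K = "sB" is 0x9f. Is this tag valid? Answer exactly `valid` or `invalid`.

Key "sB" = 73 42 is 2 bytes ≤ B = 5; zero-pad to 5 bytes: K' = 73 42 00 00 00.
K' ⊕ ipad = 45 74 36 36 36; K' ⊕ opad = 2f 1e 5c 5c 5c.
Inner hash: sum = 69+116+54+54+54+103+88+90+90 = 718; mod 256 = 206 → ce.
Outer hash (recomputed tag): sum = 47+30+92+92+92+206 = 559; mod 256 = 47 → 2f.
Recomputed tag = 2f; claimed = 9f → mismatch.

invalid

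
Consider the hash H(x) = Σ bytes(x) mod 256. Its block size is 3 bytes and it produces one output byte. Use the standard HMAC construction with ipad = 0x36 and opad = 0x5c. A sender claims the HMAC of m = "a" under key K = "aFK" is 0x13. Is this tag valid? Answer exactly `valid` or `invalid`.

valid

Key "aFK" = 61 46 4b is exactly B = 3 bytes: K' = 61 46 4b.
K' ⊕ ipad = 57 70 7d; K' ⊕ opad = 3d 1a 17.
Inner hash: sum = 87+112+125+97 = 421; mod 256 = 165 → a5.
Outer hash (recomputed tag): sum = 61+26+23+165 = 275; mod 256 = 19 → 13.
Recomputed tag = 13; claimed = 13 → match.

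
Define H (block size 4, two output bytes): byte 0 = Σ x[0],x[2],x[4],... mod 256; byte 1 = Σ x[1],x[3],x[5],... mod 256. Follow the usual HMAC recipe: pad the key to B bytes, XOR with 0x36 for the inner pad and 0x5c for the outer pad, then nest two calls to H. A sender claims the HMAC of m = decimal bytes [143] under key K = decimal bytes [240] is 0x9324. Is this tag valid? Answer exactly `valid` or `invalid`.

valid

Key decimal bytes [240] = f0 is 1 byte ≤ B = 4; zero-pad to 4 bytes: K' = f0 00 00 00.
K' ⊕ ipad = c6 36 36 36; K' ⊕ opad = ac 5c 5c 5c.
Inner hash: even-index sum = 395 mod 256 = 139; odd-index sum = 108 mod 256 = 108 → 8b 6c.
Outer hash (recomputed tag): even-index sum = 403 mod 256 = 147; odd-index sum = 292 mod 256 = 36 → 93 24.
Recomputed tag = 9324; claimed = 9324 → match.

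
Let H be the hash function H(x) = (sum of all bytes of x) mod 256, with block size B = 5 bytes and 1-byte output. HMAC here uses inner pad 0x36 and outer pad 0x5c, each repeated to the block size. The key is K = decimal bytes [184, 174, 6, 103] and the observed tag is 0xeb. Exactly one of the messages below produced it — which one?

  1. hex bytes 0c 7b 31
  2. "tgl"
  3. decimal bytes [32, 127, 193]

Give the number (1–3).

2

Key decimal bytes [184, 174, 6, 103] = b8 ae 06 67 is 4 bytes ≤ B = 5; zero-pad to 5 bytes: K' = b8 ae 06 67 00.
K' ⊕ ipad = 8e 98 30 51 36; K' ⊕ opad = e4 f2 5a 3b 5c.
m1: inner = H(8e 98 30 51 36 0c 7b 31) = 95; tag = H(e4 f2 5a 3b 5c 95) = 5c
m2: inner = H(8e 98 30 51 36 74 67 6c) = 24; tag = H(e4 f2 5a 3b 5c 24) = eb ← matches
m3: inner = H(8e 98 30 51 36 20 7f c1) = 3d; tag = H(e4 f2 5a 3b 5c 3d) = 04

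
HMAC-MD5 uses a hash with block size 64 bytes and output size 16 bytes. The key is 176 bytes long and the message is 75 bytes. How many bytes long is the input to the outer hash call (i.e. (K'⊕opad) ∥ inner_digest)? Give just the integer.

Key is 176 > 64 bytes, so it is hashed to 16 bytes then zero-padded to 64: |K'| = 64.
Outer input = (K'⊕opad) ∥ H(inner) → 64 + 16 = 80 bytes.

80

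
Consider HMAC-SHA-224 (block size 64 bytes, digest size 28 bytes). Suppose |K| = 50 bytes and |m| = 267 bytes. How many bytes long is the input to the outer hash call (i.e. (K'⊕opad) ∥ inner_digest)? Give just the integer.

Key is 50 ≤ 64 bytes, zero-padded: |K'| = 64.
Outer input = (K'⊕opad) ∥ H(inner) → 64 + 28 = 92 bytes.

92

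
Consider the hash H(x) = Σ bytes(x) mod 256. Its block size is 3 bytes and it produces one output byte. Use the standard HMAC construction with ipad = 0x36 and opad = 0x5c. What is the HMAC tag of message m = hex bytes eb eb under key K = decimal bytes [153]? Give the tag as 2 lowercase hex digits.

Key decimal bytes [153] = 99 is 1 byte ≤ B = 3; zero-pad to 3 bytes: K' = 99 00 00.
K' ⊕ ipad = af 36 36.  K' ⊕ opad = c5 5c 5c.
Inner input = (K'⊕ipad) ∥ m = af 36 36 ∥ eb eb.
Inner hash: sum = 175+54+54+235+235 = 753; mod 256 = 241 → f1.
Outer input = (K'⊕opad) ∥ inner = c5 5c 5c ∥ f1.
Outer hash (tag): sum = 197+92+92+241 = 622; mod 256 = 110 → 6e.

6e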